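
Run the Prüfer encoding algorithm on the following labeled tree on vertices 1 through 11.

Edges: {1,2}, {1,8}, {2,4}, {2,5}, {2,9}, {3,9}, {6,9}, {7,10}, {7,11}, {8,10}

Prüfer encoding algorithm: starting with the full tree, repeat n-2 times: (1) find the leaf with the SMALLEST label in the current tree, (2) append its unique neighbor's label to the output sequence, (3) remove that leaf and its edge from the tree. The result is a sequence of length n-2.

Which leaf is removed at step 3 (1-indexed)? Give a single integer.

Answer: 5

Derivation:
Step 1: current leaves = {3,4,5,6,11}. Remove leaf 3 (neighbor: 9).
Step 2: current leaves = {4,5,6,11}. Remove leaf 4 (neighbor: 2).
Step 3: current leaves = {5,6,11}. Remove leaf 5 (neighbor: 2).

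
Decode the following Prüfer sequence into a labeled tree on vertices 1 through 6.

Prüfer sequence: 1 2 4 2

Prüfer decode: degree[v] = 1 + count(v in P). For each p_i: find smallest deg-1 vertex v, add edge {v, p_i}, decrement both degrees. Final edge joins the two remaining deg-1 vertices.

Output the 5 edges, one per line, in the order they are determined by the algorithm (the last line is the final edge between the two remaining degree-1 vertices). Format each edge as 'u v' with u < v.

Answer: 1 3
1 2
4 5
2 4
2 6

Derivation:
Initial degrees: {1:2, 2:3, 3:1, 4:2, 5:1, 6:1}
Step 1: smallest deg-1 vertex = 3, p_1 = 1. Add edge {1,3}. Now deg[3]=0, deg[1]=1.
Step 2: smallest deg-1 vertex = 1, p_2 = 2. Add edge {1,2}. Now deg[1]=0, deg[2]=2.
Step 3: smallest deg-1 vertex = 5, p_3 = 4. Add edge {4,5}. Now deg[5]=0, deg[4]=1.
Step 4: smallest deg-1 vertex = 4, p_4 = 2. Add edge {2,4}. Now deg[4]=0, deg[2]=1.
Final: two remaining deg-1 vertices are 2, 6. Add edge {2,6}.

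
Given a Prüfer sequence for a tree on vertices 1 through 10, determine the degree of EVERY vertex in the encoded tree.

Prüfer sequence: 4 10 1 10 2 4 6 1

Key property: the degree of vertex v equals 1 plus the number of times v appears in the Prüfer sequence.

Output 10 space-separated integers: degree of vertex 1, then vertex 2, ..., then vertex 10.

Answer: 3 2 1 3 1 2 1 1 1 3

Derivation:
p_1 = 4: count[4] becomes 1
p_2 = 10: count[10] becomes 1
p_3 = 1: count[1] becomes 1
p_4 = 10: count[10] becomes 2
p_5 = 2: count[2] becomes 1
p_6 = 4: count[4] becomes 2
p_7 = 6: count[6] becomes 1
p_8 = 1: count[1] becomes 2
Degrees (1 + count): deg[1]=1+2=3, deg[2]=1+1=2, deg[3]=1+0=1, deg[4]=1+2=3, deg[5]=1+0=1, deg[6]=1+1=2, deg[7]=1+0=1, deg[8]=1+0=1, deg[9]=1+0=1, deg[10]=1+2=3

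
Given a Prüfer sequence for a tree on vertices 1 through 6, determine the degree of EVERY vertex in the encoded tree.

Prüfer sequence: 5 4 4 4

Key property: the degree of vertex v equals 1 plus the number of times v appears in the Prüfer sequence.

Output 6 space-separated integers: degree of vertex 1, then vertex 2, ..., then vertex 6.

Answer: 1 1 1 4 2 1

Derivation:
p_1 = 5: count[5] becomes 1
p_2 = 4: count[4] becomes 1
p_3 = 4: count[4] becomes 2
p_4 = 4: count[4] becomes 3
Degrees (1 + count): deg[1]=1+0=1, deg[2]=1+0=1, deg[3]=1+0=1, deg[4]=1+3=4, deg[5]=1+1=2, deg[6]=1+0=1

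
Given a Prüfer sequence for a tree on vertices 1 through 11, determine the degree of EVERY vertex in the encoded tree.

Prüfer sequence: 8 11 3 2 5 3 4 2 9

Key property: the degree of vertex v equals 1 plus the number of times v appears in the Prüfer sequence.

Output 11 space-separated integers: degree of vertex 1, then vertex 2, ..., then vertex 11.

Answer: 1 3 3 2 2 1 1 2 2 1 2

Derivation:
p_1 = 8: count[8] becomes 1
p_2 = 11: count[11] becomes 1
p_3 = 3: count[3] becomes 1
p_4 = 2: count[2] becomes 1
p_5 = 5: count[5] becomes 1
p_6 = 3: count[3] becomes 2
p_7 = 4: count[4] becomes 1
p_8 = 2: count[2] becomes 2
p_9 = 9: count[9] becomes 1
Degrees (1 + count): deg[1]=1+0=1, deg[2]=1+2=3, deg[3]=1+2=3, deg[4]=1+1=2, deg[5]=1+1=2, deg[6]=1+0=1, deg[7]=1+0=1, deg[8]=1+1=2, deg[9]=1+1=2, deg[10]=1+0=1, deg[11]=1+1=2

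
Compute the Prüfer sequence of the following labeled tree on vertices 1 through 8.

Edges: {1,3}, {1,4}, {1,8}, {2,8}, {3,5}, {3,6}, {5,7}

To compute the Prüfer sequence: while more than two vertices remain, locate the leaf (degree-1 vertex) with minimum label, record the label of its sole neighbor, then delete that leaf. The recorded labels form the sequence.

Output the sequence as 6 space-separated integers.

Step 1: leaves = {2,4,6,7}. Remove smallest leaf 2, emit neighbor 8.
Step 2: leaves = {4,6,7,8}. Remove smallest leaf 4, emit neighbor 1.
Step 3: leaves = {6,7,8}. Remove smallest leaf 6, emit neighbor 3.
Step 4: leaves = {7,8}. Remove smallest leaf 7, emit neighbor 5.
Step 5: leaves = {5,8}. Remove smallest leaf 5, emit neighbor 3.
Step 6: leaves = {3,8}. Remove smallest leaf 3, emit neighbor 1.
Done: 2 vertices remain (1, 8). Sequence = [8 1 3 5 3 1]

Answer: 8 1 3 5 3 1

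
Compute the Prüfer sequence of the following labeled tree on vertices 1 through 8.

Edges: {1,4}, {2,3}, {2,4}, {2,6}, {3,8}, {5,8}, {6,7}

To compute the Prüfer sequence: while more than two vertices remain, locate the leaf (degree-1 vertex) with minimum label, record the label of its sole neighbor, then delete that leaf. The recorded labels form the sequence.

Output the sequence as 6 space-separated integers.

Answer: 4 2 8 6 2 3

Derivation:
Step 1: leaves = {1,5,7}. Remove smallest leaf 1, emit neighbor 4.
Step 2: leaves = {4,5,7}. Remove smallest leaf 4, emit neighbor 2.
Step 3: leaves = {5,7}. Remove smallest leaf 5, emit neighbor 8.
Step 4: leaves = {7,8}. Remove smallest leaf 7, emit neighbor 6.
Step 5: leaves = {6,8}. Remove smallest leaf 6, emit neighbor 2.
Step 6: leaves = {2,8}. Remove smallest leaf 2, emit neighbor 3.
Done: 2 vertices remain (3, 8). Sequence = [4 2 8 6 2 3]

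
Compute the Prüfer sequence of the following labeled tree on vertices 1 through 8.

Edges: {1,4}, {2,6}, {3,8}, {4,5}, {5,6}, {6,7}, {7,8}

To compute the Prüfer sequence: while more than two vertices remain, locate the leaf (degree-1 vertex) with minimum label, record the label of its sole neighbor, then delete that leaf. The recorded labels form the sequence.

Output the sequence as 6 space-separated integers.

Step 1: leaves = {1,2,3}. Remove smallest leaf 1, emit neighbor 4.
Step 2: leaves = {2,3,4}. Remove smallest leaf 2, emit neighbor 6.
Step 3: leaves = {3,4}. Remove smallest leaf 3, emit neighbor 8.
Step 4: leaves = {4,8}. Remove smallest leaf 4, emit neighbor 5.
Step 5: leaves = {5,8}. Remove smallest leaf 5, emit neighbor 6.
Step 6: leaves = {6,8}. Remove smallest leaf 6, emit neighbor 7.
Done: 2 vertices remain (7, 8). Sequence = [4 6 8 5 6 7]

Answer: 4 6 8 5 6 7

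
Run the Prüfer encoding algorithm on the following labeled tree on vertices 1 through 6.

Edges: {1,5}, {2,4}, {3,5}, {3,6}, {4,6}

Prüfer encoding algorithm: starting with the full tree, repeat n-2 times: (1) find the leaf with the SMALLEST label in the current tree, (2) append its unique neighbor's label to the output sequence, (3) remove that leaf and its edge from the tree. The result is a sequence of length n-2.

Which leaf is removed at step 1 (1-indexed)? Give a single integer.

Step 1: current leaves = {1,2}. Remove leaf 1 (neighbor: 5).

Answer: 1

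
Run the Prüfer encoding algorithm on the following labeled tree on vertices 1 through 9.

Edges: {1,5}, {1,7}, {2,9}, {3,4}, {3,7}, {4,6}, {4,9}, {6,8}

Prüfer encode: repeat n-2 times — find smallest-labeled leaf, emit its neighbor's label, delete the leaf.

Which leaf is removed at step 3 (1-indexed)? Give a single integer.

Step 1: current leaves = {2,5,8}. Remove leaf 2 (neighbor: 9).
Step 2: current leaves = {5,8,9}. Remove leaf 5 (neighbor: 1).
Step 3: current leaves = {1,8,9}. Remove leaf 1 (neighbor: 7).

Answer: 1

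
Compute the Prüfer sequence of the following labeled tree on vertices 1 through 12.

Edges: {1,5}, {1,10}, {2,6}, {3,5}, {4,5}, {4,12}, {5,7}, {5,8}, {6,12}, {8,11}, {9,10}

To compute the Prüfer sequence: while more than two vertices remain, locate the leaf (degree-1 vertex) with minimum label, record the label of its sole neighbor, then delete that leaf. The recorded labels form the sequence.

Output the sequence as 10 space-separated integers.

Step 1: leaves = {2,3,7,9,11}. Remove smallest leaf 2, emit neighbor 6.
Step 2: leaves = {3,6,7,9,11}. Remove smallest leaf 3, emit neighbor 5.
Step 3: leaves = {6,7,9,11}. Remove smallest leaf 6, emit neighbor 12.
Step 4: leaves = {7,9,11,12}. Remove smallest leaf 7, emit neighbor 5.
Step 5: leaves = {9,11,12}. Remove smallest leaf 9, emit neighbor 10.
Step 6: leaves = {10,11,12}. Remove smallest leaf 10, emit neighbor 1.
Step 7: leaves = {1,11,12}. Remove smallest leaf 1, emit neighbor 5.
Step 8: leaves = {11,12}. Remove smallest leaf 11, emit neighbor 8.
Step 9: leaves = {8,12}. Remove smallest leaf 8, emit neighbor 5.
Step 10: leaves = {5,12}. Remove smallest leaf 5, emit neighbor 4.
Done: 2 vertices remain (4, 12). Sequence = [6 5 12 5 10 1 5 8 5 4]

Answer: 6 5 12 5 10 1 5 8 5 4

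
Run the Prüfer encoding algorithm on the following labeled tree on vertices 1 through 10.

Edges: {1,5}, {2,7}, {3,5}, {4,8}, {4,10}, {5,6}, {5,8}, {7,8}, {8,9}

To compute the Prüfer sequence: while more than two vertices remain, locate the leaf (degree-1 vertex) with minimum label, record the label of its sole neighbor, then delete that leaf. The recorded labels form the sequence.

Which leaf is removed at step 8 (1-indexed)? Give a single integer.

Answer: 8

Derivation:
Step 1: current leaves = {1,2,3,6,9,10}. Remove leaf 1 (neighbor: 5).
Step 2: current leaves = {2,3,6,9,10}. Remove leaf 2 (neighbor: 7).
Step 3: current leaves = {3,6,7,9,10}. Remove leaf 3 (neighbor: 5).
Step 4: current leaves = {6,7,9,10}. Remove leaf 6 (neighbor: 5).
Step 5: current leaves = {5,7,9,10}. Remove leaf 5 (neighbor: 8).
Step 6: current leaves = {7,9,10}. Remove leaf 7 (neighbor: 8).
Step 7: current leaves = {9,10}. Remove leaf 9 (neighbor: 8).
Step 8: current leaves = {8,10}. Remove leaf 8 (neighbor: 4).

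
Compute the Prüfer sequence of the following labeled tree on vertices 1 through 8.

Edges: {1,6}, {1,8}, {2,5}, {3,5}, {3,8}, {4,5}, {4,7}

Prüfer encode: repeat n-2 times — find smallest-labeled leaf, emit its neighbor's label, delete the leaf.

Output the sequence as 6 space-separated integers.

Step 1: leaves = {2,6,7}. Remove smallest leaf 2, emit neighbor 5.
Step 2: leaves = {6,7}. Remove smallest leaf 6, emit neighbor 1.
Step 3: leaves = {1,7}. Remove smallest leaf 1, emit neighbor 8.
Step 4: leaves = {7,8}. Remove smallest leaf 7, emit neighbor 4.
Step 5: leaves = {4,8}. Remove smallest leaf 4, emit neighbor 5.
Step 6: leaves = {5,8}. Remove smallest leaf 5, emit neighbor 3.
Done: 2 vertices remain (3, 8). Sequence = [5 1 8 4 5 3]

Answer: 5 1 8 4 5 3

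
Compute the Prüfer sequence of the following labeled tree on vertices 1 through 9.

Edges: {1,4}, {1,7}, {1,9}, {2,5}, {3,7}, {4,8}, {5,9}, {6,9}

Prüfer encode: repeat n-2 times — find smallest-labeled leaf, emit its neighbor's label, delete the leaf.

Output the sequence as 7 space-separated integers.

Step 1: leaves = {2,3,6,8}. Remove smallest leaf 2, emit neighbor 5.
Step 2: leaves = {3,5,6,8}. Remove smallest leaf 3, emit neighbor 7.
Step 3: leaves = {5,6,7,8}. Remove smallest leaf 5, emit neighbor 9.
Step 4: leaves = {6,7,8}. Remove smallest leaf 6, emit neighbor 9.
Step 5: leaves = {7,8,9}. Remove smallest leaf 7, emit neighbor 1.
Step 6: leaves = {8,9}. Remove smallest leaf 8, emit neighbor 4.
Step 7: leaves = {4,9}. Remove smallest leaf 4, emit neighbor 1.
Done: 2 vertices remain (1, 9). Sequence = [5 7 9 9 1 4 1]

Answer: 5 7 9 9 1 4 1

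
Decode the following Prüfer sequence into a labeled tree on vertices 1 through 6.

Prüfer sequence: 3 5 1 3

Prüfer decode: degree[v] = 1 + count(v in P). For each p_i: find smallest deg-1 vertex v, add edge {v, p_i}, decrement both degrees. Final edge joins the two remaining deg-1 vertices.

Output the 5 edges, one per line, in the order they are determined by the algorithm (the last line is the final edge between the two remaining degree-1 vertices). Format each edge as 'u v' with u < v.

Initial degrees: {1:2, 2:1, 3:3, 4:1, 5:2, 6:1}
Step 1: smallest deg-1 vertex = 2, p_1 = 3. Add edge {2,3}. Now deg[2]=0, deg[3]=2.
Step 2: smallest deg-1 vertex = 4, p_2 = 5. Add edge {4,5}. Now deg[4]=0, deg[5]=1.
Step 3: smallest deg-1 vertex = 5, p_3 = 1. Add edge {1,5}. Now deg[5]=0, deg[1]=1.
Step 4: smallest deg-1 vertex = 1, p_4 = 3. Add edge {1,3}. Now deg[1]=0, deg[3]=1.
Final: two remaining deg-1 vertices are 3, 6. Add edge {3,6}.

Answer: 2 3
4 5
1 5
1 3
3 6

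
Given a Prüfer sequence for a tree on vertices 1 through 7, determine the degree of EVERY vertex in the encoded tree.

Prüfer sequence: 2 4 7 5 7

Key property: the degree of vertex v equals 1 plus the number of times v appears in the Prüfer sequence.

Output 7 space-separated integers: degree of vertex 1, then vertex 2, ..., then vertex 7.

p_1 = 2: count[2] becomes 1
p_2 = 4: count[4] becomes 1
p_3 = 7: count[7] becomes 1
p_4 = 5: count[5] becomes 1
p_5 = 7: count[7] becomes 2
Degrees (1 + count): deg[1]=1+0=1, deg[2]=1+1=2, deg[3]=1+0=1, deg[4]=1+1=2, deg[5]=1+1=2, deg[6]=1+0=1, deg[7]=1+2=3

Answer: 1 2 1 2 2 1 3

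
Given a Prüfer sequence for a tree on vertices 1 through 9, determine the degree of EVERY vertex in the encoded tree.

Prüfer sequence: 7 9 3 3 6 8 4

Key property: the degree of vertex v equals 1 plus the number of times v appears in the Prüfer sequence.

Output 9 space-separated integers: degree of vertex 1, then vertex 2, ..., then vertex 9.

Answer: 1 1 3 2 1 2 2 2 2

Derivation:
p_1 = 7: count[7] becomes 1
p_2 = 9: count[9] becomes 1
p_3 = 3: count[3] becomes 1
p_4 = 3: count[3] becomes 2
p_5 = 6: count[6] becomes 1
p_6 = 8: count[8] becomes 1
p_7 = 4: count[4] becomes 1
Degrees (1 + count): deg[1]=1+0=1, deg[2]=1+0=1, deg[3]=1+2=3, deg[4]=1+1=2, deg[5]=1+0=1, deg[6]=1+1=2, deg[7]=1+1=2, deg[8]=1+1=2, deg[9]=1+1=2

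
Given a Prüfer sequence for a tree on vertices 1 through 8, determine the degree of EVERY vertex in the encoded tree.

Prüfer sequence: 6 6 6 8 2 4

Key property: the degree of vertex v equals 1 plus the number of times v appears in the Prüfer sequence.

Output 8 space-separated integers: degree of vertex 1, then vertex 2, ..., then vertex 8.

Answer: 1 2 1 2 1 4 1 2

Derivation:
p_1 = 6: count[6] becomes 1
p_2 = 6: count[6] becomes 2
p_3 = 6: count[6] becomes 3
p_4 = 8: count[8] becomes 1
p_5 = 2: count[2] becomes 1
p_6 = 4: count[4] becomes 1
Degrees (1 + count): deg[1]=1+0=1, deg[2]=1+1=2, deg[3]=1+0=1, deg[4]=1+1=2, deg[5]=1+0=1, deg[6]=1+3=4, deg[7]=1+0=1, deg[8]=1+1=2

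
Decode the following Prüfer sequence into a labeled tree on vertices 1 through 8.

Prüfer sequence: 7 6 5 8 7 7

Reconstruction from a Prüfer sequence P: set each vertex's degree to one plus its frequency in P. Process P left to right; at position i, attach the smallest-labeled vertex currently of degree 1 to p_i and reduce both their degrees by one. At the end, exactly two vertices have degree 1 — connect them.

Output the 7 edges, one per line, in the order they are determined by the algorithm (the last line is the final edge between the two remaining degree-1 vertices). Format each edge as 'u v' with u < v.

Answer: 1 7
2 6
3 5
4 8
5 7
6 7
7 8

Derivation:
Initial degrees: {1:1, 2:1, 3:1, 4:1, 5:2, 6:2, 7:4, 8:2}
Step 1: smallest deg-1 vertex = 1, p_1 = 7. Add edge {1,7}. Now deg[1]=0, deg[7]=3.
Step 2: smallest deg-1 vertex = 2, p_2 = 6. Add edge {2,6}. Now deg[2]=0, deg[6]=1.
Step 3: smallest deg-1 vertex = 3, p_3 = 5. Add edge {3,5}. Now deg[3]=0, deg[5]=1.
Step 4: smallest deg-1 vertex = 4, p_4 = 8. Add edge {4,8}. Now deg[4]=0, deg[8]=1.
Step 5: smallest deg-1 vertex = 5, p_5 = 7. Add edge {5,7}. Now deg[5]=0, deg[7]=2.
Step 6: smallest deg-1 vertex = 6, p_6 = 7. Add edge {6,7}. Now deg[6]=0, deg[7]=1.
Final: two remaining deg-1 vertices are 7, 8. Add edge {7,8}.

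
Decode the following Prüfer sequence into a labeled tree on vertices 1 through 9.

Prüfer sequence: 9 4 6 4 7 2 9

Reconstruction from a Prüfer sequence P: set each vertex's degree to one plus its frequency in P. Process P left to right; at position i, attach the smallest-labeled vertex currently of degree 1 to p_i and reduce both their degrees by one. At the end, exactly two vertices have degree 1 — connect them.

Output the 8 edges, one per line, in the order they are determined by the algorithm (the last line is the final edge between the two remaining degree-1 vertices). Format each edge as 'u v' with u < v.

Initial degrees: {1:1, 2:2, 3:1, 4:3, 5:1, 6:2, 7:2, 8:1, 9:3}
Step 1: smallest deg-1 vertex = 1, p_1 = 9. Add edge {1,9}. Now deg[1]=0, deg[9]=2.
Step 2: smallest deg-1 vertex = 3, p_2 = 4. Add edge {3,4}. Now deg[3]=0, deg[4]=2.
Step 3: smallest deg-1 vertex = 5, p_3 = 6. Add edge {5,6}. Now deg[5]=0, deg[6]=1.
Step 4: smallest deg-1 vertex = 6, p_4 = 4. Add edge {4,6}. Now deg[6]=0, deg[4]=1.
Step 5: smallest deg-1 vertex = 4, p_5 = 7. Add edge {4,7}. Now deg[4]=0, deg[7]=1.
Step 6: smallest deg-1 vertex = 7, p_6 = 2. Add edge {2,7}. Now deg[7]=0, deg[2]=1.
Step 7: smallest deg-1 vertex = 2, p_7 = 9. Add edge {2,9}. Now deg[2]=0, deg[9]=1.
Final: two remaining deg-1 vertices are 8, 9. Add edge {8,9}.

Answer: 1 9
3 4
5 6
4 6
4 7
2 7
2 9
8 9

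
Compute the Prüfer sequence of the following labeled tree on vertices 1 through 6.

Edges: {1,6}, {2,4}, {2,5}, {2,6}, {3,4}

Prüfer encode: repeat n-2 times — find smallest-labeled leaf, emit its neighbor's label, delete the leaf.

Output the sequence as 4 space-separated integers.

Answer: 6 4 2 2

Derivation:
Step 1: leaves = {1,3,5}. Remove smallest leaf 1, emit neighbor 6.
Step 2: leaves = {3,5,6}. Remove smallest leaf 3, emit neighbor 4.
Step 3: leaves = {4,5,6}. Remove smallest leaf 4, emit neighbor 2.
Step 4: leaves = {5,6}. Remove smallest leaf 5, emit neighbor 2.
Done: 2 vertices remain (2, 6). Sequence = [6 4 2 2]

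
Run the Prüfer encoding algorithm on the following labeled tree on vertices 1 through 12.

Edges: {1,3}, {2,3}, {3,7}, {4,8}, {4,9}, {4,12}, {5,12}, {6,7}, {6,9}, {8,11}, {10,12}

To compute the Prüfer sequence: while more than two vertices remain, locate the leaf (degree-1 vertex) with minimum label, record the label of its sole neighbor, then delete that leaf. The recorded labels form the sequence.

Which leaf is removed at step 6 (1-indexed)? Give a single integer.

Step 1: current leaves = {1,2,5,10,11}. Remove leaf 1 (neighbor: 3).
Step 2: current leaves = {2,5,10,11}. Remove leaf 2 (neighbor: 3).
Step 3: current leaves = {3,5,10,11}. Remove leaf 3 (neighbor: 7).
Step 4: current leaves = {5,7,10,11}. Remove leaf 5 (neighbor: 12).
Step 5: current leaves = {7,10,11}. Remove leaf 7 (neighbor: 6).
Step 6: current leaves = {6,10,11}. Remove leaf 6 (neighbor: 9).

Answer: 6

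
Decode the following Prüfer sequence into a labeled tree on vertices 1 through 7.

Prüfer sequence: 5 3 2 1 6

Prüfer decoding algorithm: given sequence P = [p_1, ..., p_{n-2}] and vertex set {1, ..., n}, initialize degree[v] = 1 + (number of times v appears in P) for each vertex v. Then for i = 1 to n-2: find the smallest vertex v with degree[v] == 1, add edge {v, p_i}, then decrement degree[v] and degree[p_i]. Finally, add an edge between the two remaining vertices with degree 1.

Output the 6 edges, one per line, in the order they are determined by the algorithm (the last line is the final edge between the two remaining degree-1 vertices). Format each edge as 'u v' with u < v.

Answer: 4 5
3 5
2 3
1 2
1 6
6 7

Derivation:
Initial degrees: {1:2, 2:2, 3:2, 4:1, 5:2, 6:2, 7:1}
Step 1: smallest deg-1 vertex = 4, p_1 = 5. Add edge {4,5}. Now deg[4]=0, deg[5]=1.
Step 2: smallest deg-1 vertex = 5, p_2 = 3. Add edge {3,5}. Now deg[5]=0, deg[3]=1.
Step 3: smallest deg-1 vertex = 3, p_3 = 2. Add edge {2,3}. Now deg[3]=0, deg[2]=1.
Step 4: smallest deg-1 vertex = 2, p_4 = 1. Add edge {1,2}. Now deg[2]=0, deg[1]=1.
Step 5: smallest deg-1 vertex = 1, p_5 = 6. Add edge {1,6}. Now deg[1]=0, deg[6]=1.
Final: two remaining deg-1 vertices are 6, 7. Add edge {6,7}.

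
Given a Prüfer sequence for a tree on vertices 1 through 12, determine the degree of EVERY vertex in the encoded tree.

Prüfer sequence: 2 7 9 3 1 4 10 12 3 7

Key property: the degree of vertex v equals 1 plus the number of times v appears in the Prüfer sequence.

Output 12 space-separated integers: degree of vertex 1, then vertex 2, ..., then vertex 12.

p_1 = 2: count[2] becomes 1
p_2 = 7: count[7] becomes 1
p_3 = 9: count[9] becomes 1
p_4 = 3: count[3] becomes 1
p_5 = 1: count[1] becomes 1
p_6 = 4: count[4] becomes 1
p_7 = 10: count[10] becomes 1
p_8 = 12: count[12] becomes 1
p_9 = 3: count[3] becomes 2
p_10 = 7: count[7] becomes 2
Degrees (1 + count): deg[1]=1+1=2, deg[2]=1+1=2, deg[3]=1+2=3, deg[4]=1+1=2, deg[5]=1+0=1, deg[6]=1+0=1, deg[7]=1+2=3, deg[8]=1+0=1, deg[9]=1+1=2, deg[10]=1+1=2, deg[11]=1+0=1, deg[12]=1+1=2

Answer: 2 2 3 2 1 1 3 1 2 2 1 2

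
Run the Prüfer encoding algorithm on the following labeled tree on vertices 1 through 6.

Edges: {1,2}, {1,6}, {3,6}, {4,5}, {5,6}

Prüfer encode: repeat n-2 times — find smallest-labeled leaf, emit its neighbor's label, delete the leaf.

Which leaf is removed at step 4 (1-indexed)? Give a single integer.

Step 1: current leaves = {2,3,4}. Remove leaf 2 (neighbor: 1).
Step 2: current leaves = {1,3,4}. Remove leaf 1 (neighbor: 6).
Step 3: current leaves = {3,4}. Remove leaf 3 (neighbor: 6).
Step 4: current leaves = {4,6}. Remove leaf 4 (neighbor: 5).

Answer: 4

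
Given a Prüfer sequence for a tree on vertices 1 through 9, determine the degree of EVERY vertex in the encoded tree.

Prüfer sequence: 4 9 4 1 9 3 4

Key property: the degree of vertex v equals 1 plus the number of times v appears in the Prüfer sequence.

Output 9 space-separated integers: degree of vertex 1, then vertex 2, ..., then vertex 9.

p_1 = 4: count[4] becomes 1
p_2 = 9: count[9] becomes 1
p_3 = 4: count[4] becomes 2
p_4 = 1: count[1] becomes 1
p_5 = 9: count[9] becomes 2
p_6 = 3: count[3] becomes 1
p_7 = 4: count[4] becomes 3
Degrees (1 + count): deg[1]=1+1=2, deg[2]=1+0=1, deg[3]=1+1=2, deg[4]=1+3=4, deg[5]=1+0=1, deg[6]=1+0=1, deg[7]=1+0=1, deg[8]=1+0=1, deg[9]=1+2=3

Answer: 2 1 2 4 1 1 1 1 3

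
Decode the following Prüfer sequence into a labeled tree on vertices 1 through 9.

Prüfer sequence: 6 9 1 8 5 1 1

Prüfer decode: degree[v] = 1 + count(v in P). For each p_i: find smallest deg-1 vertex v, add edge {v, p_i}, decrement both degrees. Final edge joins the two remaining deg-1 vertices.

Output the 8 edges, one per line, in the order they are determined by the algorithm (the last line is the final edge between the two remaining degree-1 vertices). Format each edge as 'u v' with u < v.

Initial degrees: {1:4, 2:1, 3:1, 4:1, 5:2, 6:2, 7:1, 8:2, 9:2}
Step 1: smallest deg-1 vertex = 2, p_1 = 6. Add edge {2,6}. Now deg[2]=0, deg[6]=1.
Step 2: smallest deg-1 vertex = 3, p_2 = 9. Add edge {3,9}. Now deg[3]=0, deg[9]=1.
Step 3: smallest deg-1 vertex = 4, p_3 = 1. Add edge {1,4}. Now deg[4]=0, deg[1]=3.
Step 4: smallest deg-1 vertex = 6, p_4 = 8. Add edge {6,8}. Now deg[6]=0, deg[8]=1.
Step 5: smallest deg-1 vertex = 7, p_5 = 5. Add edge {5,7}. Now deg[7]=0, deg[5]=1.
Step 6: smallest deg-1 vertex = 5, p_6 = 1. Add edge {1,5}. Now deg[5]=0, deg[1]=2.
Step 7: smallest deg-1 vertex = 8, p_7 = 1. Add edge {1,8}. Now deg[8]=0, deg[1]=1.
Final: two remaining deg-1 vertices are 1, 9. Add edge {1,9}.

Answer: 2 6
3 9
1 4
6 8
5 7
1 5
1 8
1 9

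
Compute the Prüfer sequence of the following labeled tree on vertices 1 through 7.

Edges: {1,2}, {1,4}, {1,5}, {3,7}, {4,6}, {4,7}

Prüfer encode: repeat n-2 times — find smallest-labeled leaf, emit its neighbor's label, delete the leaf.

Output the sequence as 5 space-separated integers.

Answer: 1 7 1 4 4

Derivation:
Step 1: leaves = {2,3,5,6}. Remove smallest leaf 2, emit neighbor 1.
Step 2: leaves = {3,5,6}. Remove smallest leaf 3, emit neighbor 7.
Step 3: leaves = {5,6,7}. Remove smallest leaf 5, emit neighbor 1.
Step 4: leaves = {1,6,7}. Remove smallest leaf 1, emit neighbor 4.
Step 5: leaves = {6,7}. Remove smallest leaf 6, emit neighbor 4.
Done: 2 vertices remain (4, 7). Sequence = [1 7 1 4 4]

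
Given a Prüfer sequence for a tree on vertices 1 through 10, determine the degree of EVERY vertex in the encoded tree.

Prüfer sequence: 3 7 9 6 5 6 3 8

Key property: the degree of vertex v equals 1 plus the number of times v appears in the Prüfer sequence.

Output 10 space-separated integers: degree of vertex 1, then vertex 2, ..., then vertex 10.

Answer: 1 1 3 1 2 3 2 2 2 1

Derivation:
p_1 = 3: count[3] becomes 1
p_2 = 7: count[7] becomes 1
p_3 = 9: count[9] becomes 1
p_4 = 6: count[6] becomes 1
p_5 = 5: count[5] becomes 1
p_6 = 6: count[6] becomes 2
p_7 = 3: count[3] becomes 2
p_8 = 8: count[8] becomes 1
Degrees (1 + count): deg[1]=1+0=1, deg[2]=1+0=1, deg[3]=1+2=3, deg[4]=1+0=1, deg[5]=1+1=2, deg[6]=1+2=3, deg[7]=1+1=2, deg[8]=1+1=2, deg[9]=1+1=2, deg[10]=1+0=1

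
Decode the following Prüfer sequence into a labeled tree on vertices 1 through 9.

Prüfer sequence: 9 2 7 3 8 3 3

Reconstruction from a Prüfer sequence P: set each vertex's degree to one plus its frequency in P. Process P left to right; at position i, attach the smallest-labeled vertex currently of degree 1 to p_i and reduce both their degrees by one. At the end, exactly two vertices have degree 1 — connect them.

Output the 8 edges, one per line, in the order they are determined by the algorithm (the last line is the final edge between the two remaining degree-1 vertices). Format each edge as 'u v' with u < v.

Initial degrees: {1:1, 2:2, 3:4, 4:1, 5:1, 6:1, 7:2, 8:2, 9:2}
Step 1: smallest deg-1 vertex = 1, p_1 = 9. Add edge {1,9}. Now deg[1]=0, deg[9]=1.
Step 2: smallest deg-1 vertex = 4, p_2 = 2. Add edge {2,4}. Now deg[4]=0, deg[2]=1.
Step 3: smallest deg-1 vertex = 2, p_3 = 7. Add edge {2,7}. Now deg[2]=0, deg[7]=1.
Step 4: smallest deg-1 vertex = 5, p_4 = 3. Add edge {3,5}. Now deg[5]=0, deg[3]=3.
Step 5: smallest deg-1 vertex = 6, p_5 = 8. Add edge {6,8}. Now deg[6]=0, deg[8]=1.
Step 6: smallest deg-1 vertex = 7, p_6 = 3. Add edge {3,7}. Now deg[7]=0, deg[3]=2.
Step 7: smallest deg-1 vertex = 8, p_7 = 3. Add edge {3,8}. Now deg[8]=0, deg[3]=1.
Final: two remaining deg-1 vertices are 3, 9. Add edge {3,9}.

Answer: 1 9
2 4
2 7
3 5
6 8
3 7
3 8
3 9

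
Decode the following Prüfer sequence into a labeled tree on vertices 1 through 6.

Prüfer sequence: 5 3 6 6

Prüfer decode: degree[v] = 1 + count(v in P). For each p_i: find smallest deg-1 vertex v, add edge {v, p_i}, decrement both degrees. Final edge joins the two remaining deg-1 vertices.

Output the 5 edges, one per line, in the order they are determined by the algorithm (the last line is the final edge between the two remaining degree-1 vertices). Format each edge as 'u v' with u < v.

Initial degrees: {1:1, 2:1, 3:2, 4:1, 5:2, 6:3}
Step 1: smallest deg-1 vertex = 1, p_1 = 5. Add edge {1,5}. Now deg[1]=0, deg[5]=1.
Step 2: smallest deg-1 vertex = 2, p_2 = 3. Add edge {2,3}. Now deg[2]=0, deg[3]=1.
Step 3: smallest deg-1 vertex = 3, p_3 = 6. Add edge {3,6}. Now deg[3]=0, deg[6]=2.
Step 4: smallest deg-1 vertex = 4, p_4 = 6. Add edge {4,6}. Now deg[4]=0, deg[6]=1.
Final: two remaining deg-1 vertices are 5, 6. Add edge {5,6}.

Answer: 1 5
2 3
3 6
4 6
5 6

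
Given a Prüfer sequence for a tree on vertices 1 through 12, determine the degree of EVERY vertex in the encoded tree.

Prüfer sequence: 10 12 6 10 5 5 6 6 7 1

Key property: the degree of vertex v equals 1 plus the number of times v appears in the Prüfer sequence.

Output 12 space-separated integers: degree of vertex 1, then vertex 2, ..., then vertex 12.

Answer: 2 1 1 1 3 4 2 1 1 3 1 2

Derivation:
p_1 = 10: count[10] becomes 1
p_2 = 12: count[12] becomes 1
p_3 = 6: count[6] becomes 1
p_4 = 10: count[10] becomes 2
p_5 = 5: count[5] becomes 1
p_6 = 5: count[5] becomes 2
p_7 = 6: count[6] becomes 2
p_8 = 6: count[6] becomes 3
p_9 = 7: count[7] becomes 1
p_10 = 1: count[1] becomes 1
Degrees (1 + count): deg[1]=1+1=2, deg[2]=1+0=1, deg[3]=1+0=1, deg[4]=1+0=1, deg[5]=1+2=3, deg[6]=1+3=4, deg[7]=1+1=2, deg[8]=1+0=1, deg[9]=1+0=1, deg[10]=1+2=3, deg[11]=1+0=1, deg[12]=1+1=2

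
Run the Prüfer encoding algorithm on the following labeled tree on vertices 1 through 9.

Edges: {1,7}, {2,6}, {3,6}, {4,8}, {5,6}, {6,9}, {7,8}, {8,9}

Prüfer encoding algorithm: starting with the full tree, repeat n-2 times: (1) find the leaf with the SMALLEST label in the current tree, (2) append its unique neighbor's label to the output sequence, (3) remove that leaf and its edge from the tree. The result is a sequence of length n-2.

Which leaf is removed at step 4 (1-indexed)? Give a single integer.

Step 1: current leaves = {1,2,3,4,5}. Remove leaf 1 (neighbor: 7).
Step 2: current leaves = {2,3,4,5,7}. Remove leaf 2 (neighbor: 6).
Step 3: current leaves = {3,4,5,7}. Remove leaf 3 (neighbor: 6).
Step 4: current leaves = {4,5,7}. Remove leaf 4 (neighbor: 8).

Answer: 4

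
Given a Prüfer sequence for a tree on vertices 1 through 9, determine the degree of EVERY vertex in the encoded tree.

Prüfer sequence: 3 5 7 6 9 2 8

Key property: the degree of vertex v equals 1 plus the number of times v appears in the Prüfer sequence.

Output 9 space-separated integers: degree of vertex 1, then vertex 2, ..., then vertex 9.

p_1 = 3: count[3] becomes 1
p_2 = 5: count[5] becomes 1
p_3 = 7: count[7] becomes 1
p_4 = 6: count[6] becomes 1
p_5 = 9: count[9] becomes 1
p_6 = 2: count[2] becomes 1
p_7 = 8: count[8] becomes 1
Degrees (1 + count): deg[1]=1+0=1, deg[2]=1+1=2, deg[3]=1+1=2, deg[4]=1+0=1, deg[5]=1+1=2, deg[6]=1+1=2, deg[7]=1+1=2, deg[8]=1+1=2, deg[9]=1+1=2

Answer: 1 2 2 1 2 2 2 2 2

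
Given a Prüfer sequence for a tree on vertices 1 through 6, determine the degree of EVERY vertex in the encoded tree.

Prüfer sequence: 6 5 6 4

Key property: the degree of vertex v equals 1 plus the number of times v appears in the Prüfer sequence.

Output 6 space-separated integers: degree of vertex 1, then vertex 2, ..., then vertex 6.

Answer: 1 1 1 2 2 3

Derivation:
p_1 = 6: count[6] becomes 1
p_2 = 5: count[5] becomes 1
p_3 = 6: count[6] becomes 2
p_4 = 4: count[4] becomes 1
Degrees (1 + count): deg[1]=1+0=1, deg[2]=1+0=1, deg[3]=1+0=1, deg[4]=1+1=2, deg[5]=1+1=2, deg[6]=1+2=3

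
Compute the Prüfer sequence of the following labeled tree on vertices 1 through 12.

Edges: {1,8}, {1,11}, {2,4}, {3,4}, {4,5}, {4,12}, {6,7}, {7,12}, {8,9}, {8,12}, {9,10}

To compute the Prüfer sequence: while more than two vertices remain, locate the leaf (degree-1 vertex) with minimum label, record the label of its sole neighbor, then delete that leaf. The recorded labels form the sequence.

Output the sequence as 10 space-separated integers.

Answer: 4 4 4 12 7 12 9 8 1 8

Derivation:
Step 1: leaves = {2,3,5,6,10,11}. Remove smallest leaf 2, emit neighbor 4.
Step 2: leaves = {3,5,6,10,11}. Remove smallest leaf 3, emit neighbor 4.
Step 3: leaves = {5,6,10,11}. Remove smallest leaf 5, emit neighbor 4.
Step 4: leaves = {4,6,10,11}. Remove smallest leaf 4, emit neighbor 12.
Step 5: leaves = {6,10,11}. Remove smallest leaf 6, emit neighbor 7.
Step 6: leaves = {7,10,11}. Remove smallest leaf 7, emit neighbor 12.
Step 7: leaves = {10,11,12}. Remove smallest leaf 10, emit neighbor 9.
Step 8: leaves = {9,11,12}. Remove smallest leaf 9, emit neighbor 8.
Step 9: leaves = {11,12}. Remove smallest leaf 11, emit neighbor 1.
Step 10: leaves = {1,12}. Remove smallest leaf 1, emit neighbor 8.
Done: 2 vertices remain (8, 12). Sequence = [4 4 4 12 7 12 9 8 1 8]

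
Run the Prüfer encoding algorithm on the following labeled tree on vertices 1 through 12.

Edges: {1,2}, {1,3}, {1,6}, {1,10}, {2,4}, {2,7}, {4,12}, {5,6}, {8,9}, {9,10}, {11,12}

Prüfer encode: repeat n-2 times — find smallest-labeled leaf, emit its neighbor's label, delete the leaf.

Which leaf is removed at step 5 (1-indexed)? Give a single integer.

Answer: 8

Derivation:
Step 1: current leaves = {3,5,7,8,11}. Remove leaf 3 (neighbor: 1).
Step 2: current leaves = {5,7,8,11}. Remove leaf 5 (neighbor: 6).
Step 3: current leaves = {6,7,8,11}. Remove leaf 6 (neighbor: 1).
Step 4: current leaves = {7,8,11}. Remove leaf 7 (neighbor: 2).
Step 5: current leaves = {8,11}. Remove leaf 8 (neighbor: 9).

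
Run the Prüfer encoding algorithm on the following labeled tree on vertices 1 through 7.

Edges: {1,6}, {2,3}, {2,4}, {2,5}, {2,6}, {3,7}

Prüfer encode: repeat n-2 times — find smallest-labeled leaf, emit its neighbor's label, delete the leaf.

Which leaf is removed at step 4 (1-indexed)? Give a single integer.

Answer: 6

Derivation:
Step 1: current leaves = {1,4,5,7}. Remove leaf 1 (neighbor: 6).
Step 2: current leaves = {4,5,6,7}. Remove leaf 4 (neighbor: 2).
Step 3: current leaves = {5,6,7}. Remove leaf 5 (neighbor: 2).
Step 4: current leaves = {6,7}. Remove leaf 6 (neighbor: 2).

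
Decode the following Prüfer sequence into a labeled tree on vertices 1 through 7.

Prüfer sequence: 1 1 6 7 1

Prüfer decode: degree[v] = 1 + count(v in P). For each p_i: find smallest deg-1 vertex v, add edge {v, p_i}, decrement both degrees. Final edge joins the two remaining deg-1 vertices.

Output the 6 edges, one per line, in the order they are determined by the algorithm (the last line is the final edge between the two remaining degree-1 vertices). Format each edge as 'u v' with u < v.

Initial degrees: {1:4, 2:1, 3:1, 4:1, 5:1, 6:2, 7:2}
Step 1: smallest deg-1 vertex = 2, p_1 = 1. Add edge {1,2}. Now deg[2]=0, deg[1]=3.
Step 2: smallest deg-1 vertex = 3, p_2 = 1. Add edge {1,3}. Now deg[3]=0, deg[1]=2.
Step 3: smallest deg-1 vertex = 4, p_3 = 6. Add edge {4,6}. Now deg[4]=0, deg[6]=1.
Step 4: smallest deg-1 vertex = 5, p_4 = 7. Add edge {5,7}. Now deg[5]=0, deg[7]=1.
Step 5: smallest deg-1 vertex = 6, p_5 = 1. Add edge {1,6}. Now deg[6]=0, deg[1]=1.
Final: two remaining deg-1 vertices are 1, 7. Add edge {1,7}.

Answer: 1 2
1 3
4 6
5 7
1 6
1 7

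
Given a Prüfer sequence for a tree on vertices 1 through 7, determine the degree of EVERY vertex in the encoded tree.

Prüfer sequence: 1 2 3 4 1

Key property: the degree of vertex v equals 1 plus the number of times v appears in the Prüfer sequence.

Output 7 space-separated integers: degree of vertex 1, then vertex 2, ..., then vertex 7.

p_1 = 1: count[1] becomes 1
p_2 = 2: count[2] becomes 1
p_3 = 3: count[3] becomes 1
p_4 = 4: count[4] becomes 1
p_5 = 1: count[1] becomes 2
Degrees (1 + count): deg[1]=1+2=3, deg[2]=1+1=2, deg[3]=1+1=2, deg[4]=1+1=2, deg[5]=1+0=1, deg[6]=1+0=1, deg[7]=1+0=1

Answer: 3 2 2 2 1 1 1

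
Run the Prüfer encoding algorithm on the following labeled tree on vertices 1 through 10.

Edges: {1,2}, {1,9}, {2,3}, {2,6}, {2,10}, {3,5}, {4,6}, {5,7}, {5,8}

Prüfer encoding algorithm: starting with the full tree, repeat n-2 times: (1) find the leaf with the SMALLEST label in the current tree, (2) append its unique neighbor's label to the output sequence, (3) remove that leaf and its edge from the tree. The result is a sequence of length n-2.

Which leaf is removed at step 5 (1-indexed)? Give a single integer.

Step 1: current leaves = {4,7,8,9,10}. Remove leaf 4 (neighbor: 6).
Step 2: current leaves = {6,7,8,9,10}. Remove leaf 6 (neighbor: 2).
Step 3: current leaves = {7,8,9,10}. Remove leaf 7 (neighbor: 5).
Step 4: current leaves = {8,9,10}. Remove leaf 8 (neighbor: 5).
Step 5: current leaves = {5,9,10}. Remove leaf 5 (neighbor: 3).

Answer: 5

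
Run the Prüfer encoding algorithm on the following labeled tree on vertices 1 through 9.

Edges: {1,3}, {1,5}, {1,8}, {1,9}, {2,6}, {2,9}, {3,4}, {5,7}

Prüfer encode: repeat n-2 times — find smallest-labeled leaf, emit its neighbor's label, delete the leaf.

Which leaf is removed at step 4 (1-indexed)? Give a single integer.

Answer: 2

Derivation:
Step 1: current leaves = {4,6,7,8}. Remove leaf 4 (neighbor: 3).
Step 2: current leaves = {3,6,7,8}. Remove leaf 3 (neighbor: 1).
Step 3: current leaves = {6,7,8}. Remove leaf 6 (neighbor: 2).
Step 4: current leaves = {2,7,8}. Remove leaf 2 (neighbor: 9).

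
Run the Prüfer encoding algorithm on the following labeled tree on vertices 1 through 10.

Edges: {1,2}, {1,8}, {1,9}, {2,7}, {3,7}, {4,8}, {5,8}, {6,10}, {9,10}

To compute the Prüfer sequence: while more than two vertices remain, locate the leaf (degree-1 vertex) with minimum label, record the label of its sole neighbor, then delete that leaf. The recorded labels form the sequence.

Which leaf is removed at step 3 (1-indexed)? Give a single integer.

Answer: 5

Derivation:
Step 1: current leaves = {3,4,5,6}. Remove leaf 3 (neighbor: 7).
Step 2: current leaves = {4,5,6,7}. Remove leaf 4 (neighbor: 8).
Step 3: current leaves = {5,6,7}. Remove leaf 5 (neighbor: 8).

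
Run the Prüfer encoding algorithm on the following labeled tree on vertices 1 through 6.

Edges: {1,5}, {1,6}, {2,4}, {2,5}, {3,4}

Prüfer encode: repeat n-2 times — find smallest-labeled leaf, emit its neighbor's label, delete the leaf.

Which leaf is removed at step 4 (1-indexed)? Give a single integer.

Answer: 5

Derivation:
Step 1: current leaves = {3,6}. Remove leaf 3 (neighbor: 4).
Step 2: current leaves = {4,6}. Remove leaf 4 (neighbor: 2).
Step 3: current leaves = {2,6}. Remove leaf 2 (neighbor: 5).
Step 4: current leaves = {5,6}. Remove leaf 5 (neighbor: 1).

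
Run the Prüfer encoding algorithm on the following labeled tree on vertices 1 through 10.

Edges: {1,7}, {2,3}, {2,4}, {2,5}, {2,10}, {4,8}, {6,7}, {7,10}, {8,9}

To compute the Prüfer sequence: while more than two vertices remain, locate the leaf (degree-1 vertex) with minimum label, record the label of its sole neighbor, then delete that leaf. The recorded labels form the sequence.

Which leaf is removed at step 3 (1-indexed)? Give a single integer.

Answer: 5

Derivation:
Step 1: current leaves = {1,3,5,6,9}. Remove leaf 1 (neighbor: 7).
Step 2: current leaves = {3,5,6,9}. Remove leaf 3 (neighbor: 2).
Step 3: current leaves = {5,6,9}. Remove leaf 5 (neighbor: 2).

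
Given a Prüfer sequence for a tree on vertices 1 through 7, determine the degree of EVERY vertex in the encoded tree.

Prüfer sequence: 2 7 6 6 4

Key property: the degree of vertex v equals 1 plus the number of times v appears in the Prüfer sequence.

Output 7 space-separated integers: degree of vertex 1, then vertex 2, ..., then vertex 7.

p_1 = 2: count[2] becomes 1
p_2 = 7: count[7] becomes 1
p_3 = 6: count[6] becomes 1
p_4 = 6: count[6] becomes 2
p_5 = 4: count[4] becomes 1
Degrees (1 + count): deg[1]=1+0=1, deg[2]=1+1=2, deg[3]=1+0=1, deg[4]=1+1=2, deg[5]=1+0=1, deg[6]=1+2=3, deg[7]=1+1=2

Answer: 1 2 1 2 1 3 2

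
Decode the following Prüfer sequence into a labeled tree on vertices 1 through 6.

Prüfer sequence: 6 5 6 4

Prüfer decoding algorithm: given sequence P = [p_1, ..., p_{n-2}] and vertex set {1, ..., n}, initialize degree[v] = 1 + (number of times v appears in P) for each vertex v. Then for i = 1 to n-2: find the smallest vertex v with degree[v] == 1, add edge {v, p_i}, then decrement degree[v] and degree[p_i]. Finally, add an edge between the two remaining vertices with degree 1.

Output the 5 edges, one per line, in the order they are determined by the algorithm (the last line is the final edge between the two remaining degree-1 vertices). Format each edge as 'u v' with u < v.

Initial degrees: {1:1, 2:1, 3:1, 4:2, 5:2, 6:3}
Step 1: smallest deg-1 vertex = 1, p_1 = 6. Add edge {1,6}. Now deg[1]=0, deg[6]=2.
Step 2: smallest deg-1 vertex = 2, p_2 = 5. Add edge {2,5}. Now deg[2]=0, deg[5]=1.
Step 3: smallest deg-1 vertex = 3, p_3 = 6. Add edge {3,6}. Now deg[3]=0, deg[6]=1.
Step 4: smallest deg-1 vertex = 5, p_4 = 4. Add edge {4,5}. Now deg[5]=0, deg[4]=1.
Final: two remaining deg-1 vertices are 4, 6. Add edge {4,6}.

Answer: 1 6
2 5
3 6
4 5
4 6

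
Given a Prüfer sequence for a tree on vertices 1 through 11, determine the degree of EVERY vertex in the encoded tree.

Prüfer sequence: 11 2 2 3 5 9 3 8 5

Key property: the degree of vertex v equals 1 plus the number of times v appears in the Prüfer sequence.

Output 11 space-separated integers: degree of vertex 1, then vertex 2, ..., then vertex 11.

p_1 = 11: count[11] becomes 1
p_2 = 2: count[2] becomes 1
p_3 = 2: count[2] becomes 2
p_4 = 3: count[3] becomes 1
p_5 = 5: count[5] becomes 1
p_6 = 9: count[9] becomes 1
p_7 = 3: count[3] becomes 2
p_8 = 8: count[8] becomes 1
p_9 = 5: count[5] becomes 2
Degrees (1 + count): deg[1]=1+0=1, deg[2]=1+2=3, deg[3]=1+2=3, deg[4]=1+0=1, deg[5]=1+2=3, deg[6]=1+0=1, deg[7]=1+0=1, deg[8]=1+1=2, deg[9]=1+1=2, deg[10]=1+0=1, deg[11]=1+1=2

Answer: 1 3 3 1 3 1 1 2 2 1 2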